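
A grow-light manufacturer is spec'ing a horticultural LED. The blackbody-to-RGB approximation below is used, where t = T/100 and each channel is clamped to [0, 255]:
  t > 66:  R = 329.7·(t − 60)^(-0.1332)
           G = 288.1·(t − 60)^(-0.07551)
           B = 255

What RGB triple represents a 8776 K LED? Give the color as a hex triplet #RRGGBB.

t = 8776/100 = 87.76; the t > 66 branch applies.
R = 329.7·(87.76 − 60)^(-0.1332) = 329.7·27.76^(-0.1332) = 329.7·0.64230 = 211.766.
G = 288.1·(87.76 − 60)^(-0.07551) = 288.1·27.76^(-0.07551) = 288.1·0.77805 = 224.156.
B = 255 by definition for t > 66.
Rounded: (212, 224, 255).
In hex: #D4E0FF.

#D4E0FF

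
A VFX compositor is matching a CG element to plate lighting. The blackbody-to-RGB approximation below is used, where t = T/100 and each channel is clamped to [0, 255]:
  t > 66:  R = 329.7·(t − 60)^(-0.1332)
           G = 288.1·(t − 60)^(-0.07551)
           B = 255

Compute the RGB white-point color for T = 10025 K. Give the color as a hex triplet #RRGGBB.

t = 10025/100 = 100.25; the t > 66 branch applies.
R = 329.7·(100.25 − 60)^(-0.1332) = 329.7·40.25^(-0.1332) = 329.7·0.61129 = 201.541.
G = 288.1·(100.25 − 60)^(-0.07551) = 288.1·40.25^(-0.07551) = 288.1·0.75653 = 217.955.
B = 255 by definition for t > 66.
Rounded: (202, 218, 255).
In hex: #CADAFF.

#CADAFF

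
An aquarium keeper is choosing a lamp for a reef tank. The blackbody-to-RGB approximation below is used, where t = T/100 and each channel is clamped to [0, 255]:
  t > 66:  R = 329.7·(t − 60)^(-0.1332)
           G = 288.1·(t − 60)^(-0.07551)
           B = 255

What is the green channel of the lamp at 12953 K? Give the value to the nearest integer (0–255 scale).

t = 12953/100 = 129.53; the t > 66 branch applies.
G = 288.1·(129.53 − 60)^(-0.07551) = 288.1·69.53^(-0.07551) = 288.1·0.72593 = 209.142.
Rounded: 209.

209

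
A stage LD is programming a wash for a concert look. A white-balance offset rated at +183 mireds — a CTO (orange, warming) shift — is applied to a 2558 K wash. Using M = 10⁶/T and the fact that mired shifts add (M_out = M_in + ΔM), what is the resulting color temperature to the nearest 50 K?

1750 K

M_in = 10⁶/2558 = 390.93 mireds.
M_out = 390.93 + (+183) = 573.93 mireds.
T_out = 10⁶/573.93 = 1742.4 K → 1750 K.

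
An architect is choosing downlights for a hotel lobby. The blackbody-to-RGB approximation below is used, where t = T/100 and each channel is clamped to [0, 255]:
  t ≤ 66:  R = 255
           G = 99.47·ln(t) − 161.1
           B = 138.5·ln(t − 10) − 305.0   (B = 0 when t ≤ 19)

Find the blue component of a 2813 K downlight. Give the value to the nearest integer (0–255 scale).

t = 2813/100 = 28.13; the t ≤ 66 branch applies.
B = 138.5·ln(28.13 − 10) − 305.0 = 138.5·ln 18.13 − 305.0 = 138.5·2.8976 − 305.0 = 96.313.
Rounded: 96.

96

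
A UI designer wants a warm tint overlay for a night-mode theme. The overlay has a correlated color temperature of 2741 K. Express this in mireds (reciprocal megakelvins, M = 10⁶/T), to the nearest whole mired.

M = 10⁶ / 2741 = 364.830 → 365 mireds.

365 mireds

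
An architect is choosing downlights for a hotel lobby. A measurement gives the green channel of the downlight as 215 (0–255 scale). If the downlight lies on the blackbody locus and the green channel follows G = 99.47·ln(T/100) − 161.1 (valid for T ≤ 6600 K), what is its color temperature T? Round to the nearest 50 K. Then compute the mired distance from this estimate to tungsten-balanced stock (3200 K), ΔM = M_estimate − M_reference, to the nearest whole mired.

ln t = (215 + 161.1) / 99.47 = 3.7810.
t = e^3.7810 = 43.862.
T = 100·t = 4386 K → 4400 K to the nearest 50 K.
M_estimate = 10⁶/4400 = 227.27; M_reference = 10⁶/3200 = 312.50.
ΔM = 227.27 − 312.50 = -85.23 → -85 mireds.

-85 mireds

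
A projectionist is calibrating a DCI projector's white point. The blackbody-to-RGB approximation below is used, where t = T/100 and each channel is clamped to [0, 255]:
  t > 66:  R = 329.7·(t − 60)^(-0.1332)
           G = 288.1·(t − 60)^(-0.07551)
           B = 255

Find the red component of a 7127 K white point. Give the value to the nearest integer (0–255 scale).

t = 7127/100 = 71.27; the t > 66 branch applies.
R = 329.7·(71.27 − 60)^(-0.1332) = 329.7·11.27^(-0.1332) = 329.7·0.72424 = 238.783.
Rounded: 239.

239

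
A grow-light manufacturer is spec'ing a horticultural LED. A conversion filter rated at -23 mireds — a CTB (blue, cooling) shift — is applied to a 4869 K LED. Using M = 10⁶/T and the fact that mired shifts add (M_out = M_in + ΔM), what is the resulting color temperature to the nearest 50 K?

5500 K

M_in = 10⁶/4869 = 205.38 mireds.
M_out = 205.38 + (-23) = 182.38 mireds.
T_out = 10⁶/182.38 = 5483.0 K → 5500 K.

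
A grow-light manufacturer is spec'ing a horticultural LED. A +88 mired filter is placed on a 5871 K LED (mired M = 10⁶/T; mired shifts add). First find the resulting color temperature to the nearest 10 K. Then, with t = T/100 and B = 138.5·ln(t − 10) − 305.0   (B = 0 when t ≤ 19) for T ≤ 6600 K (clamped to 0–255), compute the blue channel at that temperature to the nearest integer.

M_in = 10⁶/5871 = 170.33; M_out = 170.33 + (+88) = 258.33.
T_out = 10⁶/258.33 = 3871.0 K → 3870 K; t = 38.7.
B = 138.5·ln(38.7 − 10) − 305.0 = 138.5·ln 28.7 − 305.0 = 138.5·3.3569 − 305.0 = 159.930.
Rounded: 160.

160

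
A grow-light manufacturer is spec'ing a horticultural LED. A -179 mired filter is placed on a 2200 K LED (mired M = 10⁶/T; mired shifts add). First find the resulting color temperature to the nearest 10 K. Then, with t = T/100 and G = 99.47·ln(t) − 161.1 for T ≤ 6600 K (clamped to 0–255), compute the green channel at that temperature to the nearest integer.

M_in = 10⁶/2200 = 454.55; M_out = 454.55 + (-179) = 275.55.
T_out = 10⁶/275.55 = 3629.2 K → 3630 K; t = 36.3.
G = 99.47·ln 36.3 − 161.1 = 99.47·3.5918 − 161.1 = 196.178.
Rounded: 196.

196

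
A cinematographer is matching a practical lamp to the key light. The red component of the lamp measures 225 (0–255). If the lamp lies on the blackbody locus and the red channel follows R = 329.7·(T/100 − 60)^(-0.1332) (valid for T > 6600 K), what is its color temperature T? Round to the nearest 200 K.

(t − 60)^(-0.1332) = 225/329.7 = 0.68244.
t − 60 = 0.68244^(1/-0.1332) = 0.68244^(-7.508) = 17.610, so t = 77.610.
T = 100·t = 7761 K → 7800 K to the nearest 200 K.

7800 K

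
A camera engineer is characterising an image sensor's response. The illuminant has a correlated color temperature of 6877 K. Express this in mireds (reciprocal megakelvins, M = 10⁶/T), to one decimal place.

M = 10⁶ / 6877 = 145.412 → 145.4 mireds.

145.4 mireds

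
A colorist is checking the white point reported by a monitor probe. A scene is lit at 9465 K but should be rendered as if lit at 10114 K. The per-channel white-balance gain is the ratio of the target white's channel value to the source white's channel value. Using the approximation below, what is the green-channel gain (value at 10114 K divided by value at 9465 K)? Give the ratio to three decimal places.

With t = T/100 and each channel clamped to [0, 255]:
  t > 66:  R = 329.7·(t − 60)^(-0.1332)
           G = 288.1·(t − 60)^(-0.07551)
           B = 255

At 9465 K (t = 94.65):
  G = 288.1·(94.65 − 60)^(-0.07551) = 288.1·34.65^(-0.07551) = 288.1·0.76513 = 220.435.
At 10114 K (t = 101.14):
  G = 288.1·(101.14 − 60)^(-0.07551) = 288.1·41.14^(-0.07551) = 288.1·0.75528 = 217.596.
Gain = 217.596 / 220.435 = 0.9871 → 0.987.

0.987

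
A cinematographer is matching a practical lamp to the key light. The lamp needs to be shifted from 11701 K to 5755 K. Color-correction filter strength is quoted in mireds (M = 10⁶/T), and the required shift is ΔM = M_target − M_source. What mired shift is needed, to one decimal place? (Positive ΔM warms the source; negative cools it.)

M_source = 10⁶/11701 = 85.463; M_target = 10⁶/5755 = 173.762.
ΔM = 173.762 − 85.463 = 88.299 → +88.3 mireds, a warming shift.

+88.3 mireds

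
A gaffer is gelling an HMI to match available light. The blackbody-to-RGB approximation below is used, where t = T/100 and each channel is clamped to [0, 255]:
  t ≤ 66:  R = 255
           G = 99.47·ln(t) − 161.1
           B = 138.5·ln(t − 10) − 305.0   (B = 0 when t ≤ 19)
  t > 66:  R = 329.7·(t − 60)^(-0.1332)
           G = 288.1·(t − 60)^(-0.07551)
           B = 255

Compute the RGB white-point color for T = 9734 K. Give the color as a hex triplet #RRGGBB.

#CCDBFF

t = 9734/100 = 97.34; the t > 66 branch applies.
R = 329.7·(97.34 − 60)^(-0.1332) = 329.7·37.34^(-0.1332) = 329.7·0.61743 = 203.566.
G = 288.1·(97.34 − 60)^(-0.07551) = 288.1·37.34^(-0.07551) = 288.1·0.76083 = 219.194.
B = 255 by definition for t > 66.
Rounded: (204, 219, 255).
In hex: #CCDBFF.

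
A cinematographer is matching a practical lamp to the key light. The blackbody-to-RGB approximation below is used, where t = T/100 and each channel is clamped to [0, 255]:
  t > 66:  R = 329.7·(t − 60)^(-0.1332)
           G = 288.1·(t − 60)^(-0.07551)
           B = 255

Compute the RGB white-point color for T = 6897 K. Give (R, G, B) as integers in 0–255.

t = 6897/100 = 68.97; the t > 66 branch applies.
R = 329.7·(68.97 − 60)^(-0.1332) = 329.7·8.97^(-0.1332) = 329.7·0.74660 = 246.154.
G = 288.1·(68.97 − 60)^(-0.07551) = 288.1·8.97^(-0.07551) = 288.1·0.84733 = 244.117.
B = 255 by definition for t > 66.
Rounded: (246, 244, 255).

(246, 244, 255)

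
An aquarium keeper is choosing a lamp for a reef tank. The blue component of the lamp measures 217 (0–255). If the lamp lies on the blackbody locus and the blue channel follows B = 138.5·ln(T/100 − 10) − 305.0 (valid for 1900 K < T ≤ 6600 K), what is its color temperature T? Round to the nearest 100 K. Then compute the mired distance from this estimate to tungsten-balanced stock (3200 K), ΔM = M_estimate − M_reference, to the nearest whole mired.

-124 mireds

ln(t − 10) = (217 + 305.0) / 138.5 = 3.7690.
t − 10 = e^3.7690 = 43.335, so t = 53.335.
T = 100·t = 5333 K → 5300 K to the nearest 100 K.
M_estimate = 10⁶/5300 = 188.68; M_reference = 10⁶/3200 = 312.50.
ΔM = 188.68 − 312.50 = -123.82 → -124 mireds.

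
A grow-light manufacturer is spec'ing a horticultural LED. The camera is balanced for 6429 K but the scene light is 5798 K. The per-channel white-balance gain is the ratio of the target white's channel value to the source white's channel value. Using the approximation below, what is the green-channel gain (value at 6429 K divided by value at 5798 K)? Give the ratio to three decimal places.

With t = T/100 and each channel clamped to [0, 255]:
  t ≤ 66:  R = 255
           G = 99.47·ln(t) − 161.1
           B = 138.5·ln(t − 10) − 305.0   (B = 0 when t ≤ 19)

At 5798 K (t = 57.98):
  G = 99.47·ln 57.98 − 161.1 = 99.47·4.0601 − 161.1 = 242.758.
At 6429 K (t = 64.29):
  G = 99.47·ln 64.29 − 161.1 = 99.47·4.1634 − 161.1 = 253.034.
Gain = 253.034 / 242.758 = 1.0423 → 1.042.

1.042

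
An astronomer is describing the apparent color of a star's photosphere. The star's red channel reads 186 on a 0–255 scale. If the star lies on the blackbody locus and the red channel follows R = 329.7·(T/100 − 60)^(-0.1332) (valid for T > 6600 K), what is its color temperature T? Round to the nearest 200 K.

13400 K

(t − 60)^(-0.1332) = 186/329.7 = 0.56415.
t − 60 = 0.56415^(1/-0.1332) = 0.56415^(-7.508) = 73.521, so t = 133.521.
T = 100·t = 13352 K → 13400 K to the nearest 200 K.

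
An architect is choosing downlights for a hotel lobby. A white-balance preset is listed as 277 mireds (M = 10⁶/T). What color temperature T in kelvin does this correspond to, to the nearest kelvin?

T = 10⁶ / 277 = 3610.11 K → 3610 K.

3610 K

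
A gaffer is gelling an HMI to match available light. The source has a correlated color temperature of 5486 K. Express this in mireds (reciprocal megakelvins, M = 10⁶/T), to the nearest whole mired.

182 mireds

M = 10⁶ / 5486 = 182.282 → 182 mireds.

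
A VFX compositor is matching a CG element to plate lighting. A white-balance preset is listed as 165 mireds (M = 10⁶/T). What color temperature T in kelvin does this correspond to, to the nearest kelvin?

T = 10⁶ / 165 = 6060.61 K → 6061 K.

6061 K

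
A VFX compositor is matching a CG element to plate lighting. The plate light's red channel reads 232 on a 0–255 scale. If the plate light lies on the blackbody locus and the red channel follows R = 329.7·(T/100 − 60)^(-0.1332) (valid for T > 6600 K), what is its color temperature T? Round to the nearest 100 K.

7400 K

(t − 60)^(-0.1332) = 232/329.7 = 0.70367.
t − 60 = 0.70367^(1/-0.1332) = 0.70367^(-7.508) = 13.992, so t = 73.992.
T = 100·t = 7399 K → 7400 K to the nearest 100 K.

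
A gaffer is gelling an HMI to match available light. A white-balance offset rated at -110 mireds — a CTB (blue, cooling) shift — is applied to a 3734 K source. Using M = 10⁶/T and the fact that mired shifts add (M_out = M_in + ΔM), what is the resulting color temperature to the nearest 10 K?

6340 K

M_in = 10⁶/3734 = 267.81 mireds.
M_out = 267.81 + (-110) = 157.81 mireds.
T_out = 10⁶/157.81 = 6336.8 K → 6340 K.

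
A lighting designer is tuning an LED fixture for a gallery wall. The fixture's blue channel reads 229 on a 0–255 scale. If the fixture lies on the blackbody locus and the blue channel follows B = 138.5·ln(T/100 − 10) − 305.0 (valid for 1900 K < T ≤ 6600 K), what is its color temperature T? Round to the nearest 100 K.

5700 K

ln(t − 10) = (229 + 305.0) / 138.5 = 3.8556.
t − 10 = e^3.8556 = 47.257, so t = 57.257.
T = 100·t = 5726 K → 5700 K to the nearest 100 K.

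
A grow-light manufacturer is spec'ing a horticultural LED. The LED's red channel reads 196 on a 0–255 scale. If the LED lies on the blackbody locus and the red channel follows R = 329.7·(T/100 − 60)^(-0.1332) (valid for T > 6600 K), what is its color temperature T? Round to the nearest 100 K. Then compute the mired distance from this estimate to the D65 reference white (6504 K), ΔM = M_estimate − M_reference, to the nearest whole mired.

-63 mireds

(t − 60)^(-0.1332) = 196/329.7 = 0.59448.
t − 60 = 0.59448^(1/-0.1332) = 0.59448^(-7.508) = 49.621, so t = 109.621.
T = 100·t = 10962 K → 11000 K to the nearest 100 K.
M_estimate = 10⁶/11000 = 90.91; M_reference = 10⁶/6504 = 153.75.
ΔM = 90.91 − 153.75 = -62.84 → -63 mireds.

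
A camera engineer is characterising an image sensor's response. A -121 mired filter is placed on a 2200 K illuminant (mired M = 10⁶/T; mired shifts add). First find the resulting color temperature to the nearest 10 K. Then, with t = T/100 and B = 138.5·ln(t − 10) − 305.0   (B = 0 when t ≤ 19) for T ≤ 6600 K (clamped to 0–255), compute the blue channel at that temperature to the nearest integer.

110

M_in = 10⁶/2200 = 454.55; M_out = 454.55 + (-121) = 333.55.
T_out = 10⁶/333.55 = 2998.1 K → 3000 K; t = 30.
B = 138.5·ln(30 − 10) − 305.0 = 138.5·ln 20 − 305.0 = 138.5·2.9957 − 305.0 = 109.909.
Rounded: 110.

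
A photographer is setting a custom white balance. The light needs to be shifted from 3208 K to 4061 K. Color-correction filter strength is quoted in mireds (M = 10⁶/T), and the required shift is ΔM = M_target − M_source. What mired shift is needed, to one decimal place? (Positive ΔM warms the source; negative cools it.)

-65.5 mireds

M_source = 10⁶/3208 = 311.721; M_target = 10⁶/4061 = 246.245.
ΔM = 246.245 − 311.721 = -65.476 → -65.5 mireds, a cooling shift.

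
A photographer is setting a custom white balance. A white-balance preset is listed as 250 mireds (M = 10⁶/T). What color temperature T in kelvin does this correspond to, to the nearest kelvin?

T = 10⁶ / 250 = 4000.00 K → 4000 K.

4000 K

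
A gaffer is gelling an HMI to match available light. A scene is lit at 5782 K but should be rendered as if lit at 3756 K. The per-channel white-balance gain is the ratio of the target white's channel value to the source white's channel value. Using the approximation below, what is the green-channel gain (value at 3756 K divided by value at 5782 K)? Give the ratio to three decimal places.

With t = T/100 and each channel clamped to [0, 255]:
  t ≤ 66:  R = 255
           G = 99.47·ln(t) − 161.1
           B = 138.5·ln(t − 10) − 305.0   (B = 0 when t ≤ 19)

0.823

At 5782 K (t = 57.82):
  G = 99.47·ln 57.82 − 161.1 = 99.47·4.0573 − 161.1 = 242.483.
At 3756 K (t = 37.56):
  G = 99.47·ln 37.56 − 161.1 = 99.47·3.6259 − 161.1 = 199.572.
Gain = 199.572 / 242.483 = 0.8230 → 0.823.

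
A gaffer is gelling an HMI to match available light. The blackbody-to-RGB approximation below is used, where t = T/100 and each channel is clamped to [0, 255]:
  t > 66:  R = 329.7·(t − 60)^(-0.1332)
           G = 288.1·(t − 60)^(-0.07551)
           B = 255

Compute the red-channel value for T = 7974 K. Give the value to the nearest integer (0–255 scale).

t = 7974/100 = 79.74; the t > 66 branch applies.
R = 329.7·(79.74 − 60)^(-0.1332) = 329.7·19.74^(-0.1332) = 329.7·0.67214 = 221.605.
Rounded: 222.

222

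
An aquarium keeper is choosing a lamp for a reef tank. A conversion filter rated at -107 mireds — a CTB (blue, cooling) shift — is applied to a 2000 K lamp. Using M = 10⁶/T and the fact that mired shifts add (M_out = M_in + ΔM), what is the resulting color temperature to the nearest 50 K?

M_in = 10⁶/2000 = 500.00 mireds.
M_out = 500.00 + (-107) = 393.00 mireds.
T_out = 10⁶/393.00 = 2544.5 K → 2550 K.

2550 K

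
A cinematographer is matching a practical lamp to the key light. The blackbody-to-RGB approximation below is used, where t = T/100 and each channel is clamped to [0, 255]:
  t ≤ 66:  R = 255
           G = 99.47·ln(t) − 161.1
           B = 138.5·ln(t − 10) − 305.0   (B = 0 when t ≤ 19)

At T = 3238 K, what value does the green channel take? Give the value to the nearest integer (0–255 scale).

185

t = 3238/100 = 32.38; the t ≤ 66 branch applies.
G = 99.47·ln 32.38 − 161.1 = 99.47·3.4775 − 161.1 = 184.811.
Rounded: 185.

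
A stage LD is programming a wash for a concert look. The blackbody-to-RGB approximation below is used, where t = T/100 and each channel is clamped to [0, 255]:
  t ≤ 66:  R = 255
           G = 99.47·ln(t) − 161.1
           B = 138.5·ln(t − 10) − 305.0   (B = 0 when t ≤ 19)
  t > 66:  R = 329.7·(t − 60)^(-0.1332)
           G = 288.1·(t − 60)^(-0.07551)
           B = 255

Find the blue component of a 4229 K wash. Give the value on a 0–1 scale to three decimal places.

t = 4229/100 = 42.29; the t ≤ 66 branch applies.
B = 138.5·ln(42.29 − 10) − 305.0 = 138.5·ln 32.29 − 305.0 = 138.5·3.4748 − 305.0 = 176.254.
On a 0–1 scale: 176.254/255 = 0.6912 → 0.691.

0.691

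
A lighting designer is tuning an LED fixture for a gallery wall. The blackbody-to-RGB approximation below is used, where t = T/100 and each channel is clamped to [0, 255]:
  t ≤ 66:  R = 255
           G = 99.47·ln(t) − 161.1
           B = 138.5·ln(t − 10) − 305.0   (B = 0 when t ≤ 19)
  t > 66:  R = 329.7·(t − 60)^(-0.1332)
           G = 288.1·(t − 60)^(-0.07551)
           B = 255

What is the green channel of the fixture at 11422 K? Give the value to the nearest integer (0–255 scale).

t = 11422/100 = 114.22; the t > 66 branch applies.
G = 288.1·(114.22 − 60)^(-0.07551) = 288.1·54.22^(-0.07551) = 288.1·0.73970 = 213.107.
Rounded: 213.

213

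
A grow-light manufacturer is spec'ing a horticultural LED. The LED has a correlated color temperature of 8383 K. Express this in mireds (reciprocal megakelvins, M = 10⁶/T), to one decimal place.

119.3 mireds

M = 10⁶ / 8383 = 119.289 → 119.3 mireds.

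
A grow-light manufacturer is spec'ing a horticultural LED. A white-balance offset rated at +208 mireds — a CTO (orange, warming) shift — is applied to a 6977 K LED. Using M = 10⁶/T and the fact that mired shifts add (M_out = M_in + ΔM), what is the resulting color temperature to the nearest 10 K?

M_in = 10⁶/6977 = 143.33 mireds.
M_out = 143.33 + (+208) = 351.33 mireds.
T_out = 10⁶/351.33 = 2846.3 K → 2850 K.

2850 K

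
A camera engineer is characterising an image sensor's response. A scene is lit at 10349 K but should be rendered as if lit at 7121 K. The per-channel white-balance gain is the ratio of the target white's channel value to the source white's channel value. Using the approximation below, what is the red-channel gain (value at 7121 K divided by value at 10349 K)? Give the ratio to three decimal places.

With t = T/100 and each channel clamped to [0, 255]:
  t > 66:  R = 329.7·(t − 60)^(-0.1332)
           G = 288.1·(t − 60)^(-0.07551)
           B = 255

At 10349 K (t = 103.49):
  R = 329.7·(103.49 − 60)^(-0.1332) = 329.7·43.49^(-0.1332) = 329.7·0.60502 = 199.474.
At 7121 K (t = 71.21):
  R = 329.7·(71.21 − 60)^(-0.1332) = 329.7·11.21^(-0.1332) = 329.7·0.72476 = 238.952.
Gain = 238.952 / 199.474 = 1.1979 → 1.198.

1.198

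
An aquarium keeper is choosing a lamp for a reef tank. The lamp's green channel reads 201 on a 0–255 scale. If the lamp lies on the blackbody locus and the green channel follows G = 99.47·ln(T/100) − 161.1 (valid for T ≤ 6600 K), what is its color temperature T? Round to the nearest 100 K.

3800 K

ln t = (201 + 161.1) / 99.47 = 3.6403.
t = e^3.6403 = 38.103.
T = 100·t = 3810 K → 3800 K to the nearest 100 K.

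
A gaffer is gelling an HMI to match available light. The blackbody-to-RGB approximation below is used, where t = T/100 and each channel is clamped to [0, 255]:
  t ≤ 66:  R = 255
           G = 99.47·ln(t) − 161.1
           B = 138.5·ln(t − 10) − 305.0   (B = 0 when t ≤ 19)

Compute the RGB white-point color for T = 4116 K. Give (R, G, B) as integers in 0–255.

t = 4116/100 = 41.16; the t ≤ 66 branch applies.
R = 255 by definition for t ≤ 66.
G = 99.47·ln 41.16 − 161.1 = 99.47·3.7175 − 161.1 = 208.676.
B = 138.5·ln(41.16 − 10) − 305.0 = 138.5·ln 31.16 − 305.0 = 138.5·3.4391 − 305.0 = 171.320.
Rounded: (255, 209, 171).

(255, 209, 171)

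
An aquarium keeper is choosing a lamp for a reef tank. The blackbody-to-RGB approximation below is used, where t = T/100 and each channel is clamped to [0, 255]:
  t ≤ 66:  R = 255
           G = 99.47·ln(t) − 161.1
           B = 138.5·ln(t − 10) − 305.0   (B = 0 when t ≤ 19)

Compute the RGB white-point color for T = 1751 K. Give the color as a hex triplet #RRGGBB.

#FF7C00

t = 1751/100 = 17.51; the t ≤ 66 branch applies.
R = 255 by definition for t ≤ 66.
G = 99.47·ln 17.51 − 161.1 = 99.47·2.8628 − 161.1 = 123.660.
t = 17.51 ≤ 19, so B = 0.
Rounded: (255, 124, 0).
In hex: #FF7C00.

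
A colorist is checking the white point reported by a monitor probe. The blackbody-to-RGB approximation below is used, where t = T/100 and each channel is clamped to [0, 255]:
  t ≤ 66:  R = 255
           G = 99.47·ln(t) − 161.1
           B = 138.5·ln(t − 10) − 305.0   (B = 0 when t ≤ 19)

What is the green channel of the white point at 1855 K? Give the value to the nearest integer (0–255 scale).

t = 1855/100 = 18.55; the t ≤ 66 branch applies.
G = 99.47·ln 18.55 − 161.1 = 99.47·2.9205 − 161.1 = 129.399.
Rounded: 129.

129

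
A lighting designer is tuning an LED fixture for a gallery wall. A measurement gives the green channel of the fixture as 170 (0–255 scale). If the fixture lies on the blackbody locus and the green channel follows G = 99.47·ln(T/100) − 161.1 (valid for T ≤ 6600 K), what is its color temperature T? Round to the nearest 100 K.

2800 K

ln t = (170 + 161.1) / 99.47 = 3.3286.
t = e^3.3286 = 27.900.
T = 100·t = 2790 K → 2800 K to the nearest 100 K.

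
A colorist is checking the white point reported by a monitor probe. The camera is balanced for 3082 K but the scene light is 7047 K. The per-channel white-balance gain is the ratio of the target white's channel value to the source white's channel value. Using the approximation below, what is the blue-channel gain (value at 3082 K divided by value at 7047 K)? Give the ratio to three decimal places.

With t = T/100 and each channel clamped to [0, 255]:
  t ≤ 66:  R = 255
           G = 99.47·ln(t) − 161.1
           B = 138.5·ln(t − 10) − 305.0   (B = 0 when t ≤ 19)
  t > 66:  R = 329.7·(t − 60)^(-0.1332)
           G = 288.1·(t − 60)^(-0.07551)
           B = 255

At 7047 K (t = 70.47):
  B = 255 by definition for t > 66.
At 3082 K (t = 30.82):
  B = 138.5·ln(30.82 − 10) − 305.0 = 138.5·ln 20.82 − 305.0 = 138.5·3.0359 − 305.0 = 115.474.
Gain = 115.474 / 255.000 = 0.4528 → 0.453.

0.453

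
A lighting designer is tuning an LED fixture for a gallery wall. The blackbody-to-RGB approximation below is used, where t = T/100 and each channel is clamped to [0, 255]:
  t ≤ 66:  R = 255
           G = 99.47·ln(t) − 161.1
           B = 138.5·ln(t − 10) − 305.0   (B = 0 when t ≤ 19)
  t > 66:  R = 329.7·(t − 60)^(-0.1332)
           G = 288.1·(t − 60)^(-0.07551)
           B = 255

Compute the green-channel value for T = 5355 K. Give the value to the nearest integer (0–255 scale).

t = 5355/100 = 53.55; the t ≤ 66 branch applies.
G = 99.47·ln 53.55 − 161.1 = 99.47·3.9806 − 161.1 = 234.852.
Rounded: 235.

235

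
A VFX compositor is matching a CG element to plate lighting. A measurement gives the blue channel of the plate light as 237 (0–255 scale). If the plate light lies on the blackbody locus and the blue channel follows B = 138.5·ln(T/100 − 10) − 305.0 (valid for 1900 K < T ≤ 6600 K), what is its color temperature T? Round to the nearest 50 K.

ln(t − 10) = (237 + 305.0) / 138.5 = 3.9134.
t − 10 = e^3.9134 = 50.067, so t = 60.067.
T = 100·t = 6007 K → 6000 K to the nearest 50 K.

6000 K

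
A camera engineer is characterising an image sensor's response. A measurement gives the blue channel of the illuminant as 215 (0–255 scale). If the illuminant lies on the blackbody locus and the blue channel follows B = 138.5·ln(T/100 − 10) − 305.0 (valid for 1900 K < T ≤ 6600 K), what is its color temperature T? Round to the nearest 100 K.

ln(t − 10) = (215 + 305.0) / 138.5 = 3.7545.
t − 10 = e^3.7545 = 42.713, so t = 52.713.
T = 100·t = 5271 K → 5300 K to the nearest 100 K.

5300 K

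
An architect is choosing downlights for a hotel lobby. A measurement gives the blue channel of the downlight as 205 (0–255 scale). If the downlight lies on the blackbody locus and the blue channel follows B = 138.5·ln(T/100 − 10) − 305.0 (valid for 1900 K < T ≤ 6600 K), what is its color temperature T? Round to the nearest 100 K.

5000 K

ln(t − 10) = (205 + 305.0) / 138.5 = 3.6823.
t − 10 = e^3.6823 = 39.738, so t = 49.738.
T = 100·t = 4974 K → 5000 K to the nearest 100 K.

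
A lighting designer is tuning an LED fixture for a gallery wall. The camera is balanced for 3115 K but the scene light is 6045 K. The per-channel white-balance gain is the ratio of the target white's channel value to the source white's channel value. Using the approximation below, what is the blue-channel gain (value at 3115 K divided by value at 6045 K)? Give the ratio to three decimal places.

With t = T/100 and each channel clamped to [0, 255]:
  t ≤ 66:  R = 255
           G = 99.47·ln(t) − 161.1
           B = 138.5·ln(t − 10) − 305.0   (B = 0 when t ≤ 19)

0.494

At 6045 K (t = 60.45):
  B = 138.5·ln(60.45 − 10) − 305.0 = 138.5·ln 50.45 − 305.0 = 138.5·3.9210 − 305.0 = 238.056.
At 3115 K (t = 31.15):
  B = 138.5·ln(31.15 − 10) − 305.0 = 138.5·ln 21.15 − 305.0 = 138.5·3.0516 − 305.0 = 117.652.
Gain = 117.652 / 238.056 = 0.4942 → 0.494.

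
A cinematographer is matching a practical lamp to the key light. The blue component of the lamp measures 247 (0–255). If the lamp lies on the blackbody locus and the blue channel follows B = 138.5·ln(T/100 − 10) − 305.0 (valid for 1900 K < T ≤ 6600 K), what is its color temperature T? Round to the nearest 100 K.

ln(t − 10) = (247 + 305.0) / 138.5 = 3.9856.
t − 10 = e^3.9856 = 53.815, so t = 63.815.
T = 100·t = 6382 K → 6400 K to the nearest 100 K.

6400 K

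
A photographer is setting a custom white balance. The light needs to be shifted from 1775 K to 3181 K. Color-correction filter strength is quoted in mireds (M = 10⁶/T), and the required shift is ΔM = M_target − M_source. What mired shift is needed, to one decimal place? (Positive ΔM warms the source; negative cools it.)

M_source = 10⁶/1775 = 563.380; M_target = 10⁶/3181 = 314.367.
ΔM = 314.367 − 563.380 = -249.014 → -249.0 mireds, a cooling shift.

-249.0 mireds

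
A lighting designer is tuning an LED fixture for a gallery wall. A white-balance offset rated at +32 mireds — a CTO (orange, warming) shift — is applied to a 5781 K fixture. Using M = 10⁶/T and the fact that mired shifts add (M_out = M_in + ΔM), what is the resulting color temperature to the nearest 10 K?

4880 K

M_in = 10⁶/5781 = 172.98 mireds.
M_out = 172.98 + (+32) = 204.98 mireds.
T_out = 10⁶/204.98 = 4878.5 K → 4880 K.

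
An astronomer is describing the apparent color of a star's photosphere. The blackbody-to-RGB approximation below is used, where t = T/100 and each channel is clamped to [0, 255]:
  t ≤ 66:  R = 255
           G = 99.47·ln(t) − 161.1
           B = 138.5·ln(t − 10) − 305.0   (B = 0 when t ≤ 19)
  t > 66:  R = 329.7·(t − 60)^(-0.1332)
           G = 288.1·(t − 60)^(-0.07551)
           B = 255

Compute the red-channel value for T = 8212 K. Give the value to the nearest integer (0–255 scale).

218

t = 8212/100 = 82.12; the t > 66 branch applies.
R = 329.7·(82.12 − 60)^(-0.1332) = 329.7·22.12^(-0.1332) = 329.7·0.66203 = 218.270.
Rounded: 218.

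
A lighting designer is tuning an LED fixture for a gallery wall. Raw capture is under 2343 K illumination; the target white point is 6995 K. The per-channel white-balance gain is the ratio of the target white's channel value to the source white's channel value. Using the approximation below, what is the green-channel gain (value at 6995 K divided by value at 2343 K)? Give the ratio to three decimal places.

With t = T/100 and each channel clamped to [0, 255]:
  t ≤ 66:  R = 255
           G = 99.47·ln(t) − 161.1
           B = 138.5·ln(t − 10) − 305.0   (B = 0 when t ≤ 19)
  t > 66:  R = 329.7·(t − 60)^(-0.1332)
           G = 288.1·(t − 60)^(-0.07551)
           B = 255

At 2343 K (t = 23.43):
  G = 99.47·ln 23.43 − 161.1 = 99.47·3.1540 − 161.1 = 152.630.
At 6995 K (t = 69.95):
  G = 288.1·(69.95 − 60)^(-0.07551) = 288.1·9.95^(-0.07551) = 288.1·0.84073 = 242.213.
Gain = 242.213 / 152.630 = 1.5869 → 1.587.

1.587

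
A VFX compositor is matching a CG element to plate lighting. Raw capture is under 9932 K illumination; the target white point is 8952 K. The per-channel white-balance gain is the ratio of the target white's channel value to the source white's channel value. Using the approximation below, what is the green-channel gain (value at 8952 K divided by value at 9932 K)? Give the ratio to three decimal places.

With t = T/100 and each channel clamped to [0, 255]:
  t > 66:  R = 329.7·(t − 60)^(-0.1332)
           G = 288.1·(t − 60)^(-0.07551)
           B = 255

At 9932 K (t = 99.32):
  G = 288.1·(99.32 − 60)^(-0.07551) = 288.1·39.32^(-0.07551) = 288.1·0.75786 = 218.340.
At 8952 K (t = 89.52):
  G = 288.1·(89.52 − 60)^(-0.07551) = 288.1·29.52^(-0.07551) = 288.1·0.77445 = 223.118.
Gain = 223.118 / 218.340 = 1.0219 → 1.022.

1.022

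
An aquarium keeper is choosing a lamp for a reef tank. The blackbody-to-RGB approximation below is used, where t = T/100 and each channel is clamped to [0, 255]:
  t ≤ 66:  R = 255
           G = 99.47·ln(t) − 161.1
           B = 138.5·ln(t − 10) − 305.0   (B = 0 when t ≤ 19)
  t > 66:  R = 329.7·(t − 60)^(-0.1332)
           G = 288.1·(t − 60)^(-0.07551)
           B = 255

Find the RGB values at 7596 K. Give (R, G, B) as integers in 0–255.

t = 7596/100 = 75.96; the t > 66 branch applies.
R = 329.7·(75.96 − 60)^(-0.1332) = 329.7·15.96^(-0.1332) = 329.7·0.69144 = 227.969.
G = 288.1·(75.96 − 60)^(-0.07551) = 288.1·15.96^(-0.07551) = 288.1·0.81126 = 233.723.
B = 255 by definition for t > 66.
Rounded: (228, 234, 255).

(228, 234, 255)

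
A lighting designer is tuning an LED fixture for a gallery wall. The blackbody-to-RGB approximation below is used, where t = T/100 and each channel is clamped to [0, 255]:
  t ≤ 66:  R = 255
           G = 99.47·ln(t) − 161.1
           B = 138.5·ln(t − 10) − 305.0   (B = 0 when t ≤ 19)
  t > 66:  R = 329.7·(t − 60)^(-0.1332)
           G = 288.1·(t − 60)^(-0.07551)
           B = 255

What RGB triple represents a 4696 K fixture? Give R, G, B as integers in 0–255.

t = 4696/100 = 46.96; the t ≤ 66 branch applies.
R = 255 by definition for t ≤ 66.
G = 99.47·ln 46.96 − 161.1 = 99.47·3.8493 − 161.1 = 221.789.
B = 138.5·ln(46.96 − 10) − 305.0 = 138.5·ln 36.96 − 305.0 = 138.5·3.6098 − 305.0 = 194.962.
Rounded: (255, 222, 195).

R=255, G=222, B=195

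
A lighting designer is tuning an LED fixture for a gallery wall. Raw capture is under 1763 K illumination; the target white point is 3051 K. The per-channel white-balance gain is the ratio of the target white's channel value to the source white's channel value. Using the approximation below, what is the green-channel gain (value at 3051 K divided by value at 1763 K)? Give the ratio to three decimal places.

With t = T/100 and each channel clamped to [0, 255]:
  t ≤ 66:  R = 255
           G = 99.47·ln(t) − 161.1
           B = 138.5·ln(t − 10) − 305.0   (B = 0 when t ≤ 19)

At 1763 K (t = 17.63):
  G = 99.47·ln 17.63 − 161.1 = 99.47·2.8696 − 161.1 = 124.339.
At 3051 K (t = 30.51):
  G = 99.47·ln 30.51 − 161.1 = 99.47·3.4181 − 161.1 = 178.894.
Gain = 178.894 / 124.339 = 1.4388 → 1.439.

1.439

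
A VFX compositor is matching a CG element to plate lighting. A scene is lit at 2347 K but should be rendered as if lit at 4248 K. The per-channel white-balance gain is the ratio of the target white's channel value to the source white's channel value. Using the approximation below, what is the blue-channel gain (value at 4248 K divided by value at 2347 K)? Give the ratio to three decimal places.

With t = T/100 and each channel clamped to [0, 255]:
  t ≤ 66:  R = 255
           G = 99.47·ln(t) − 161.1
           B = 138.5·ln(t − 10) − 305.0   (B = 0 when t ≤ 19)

At 2347 K (t = 23.47):
  B = 138.5·ln(23.47 − 10) − 305.0 = 138.5·ln 13.47 − 305.0 = 138.5·2.6005 − 305.0 = 55.164.
At 4248 K (t = 42.48):
  B = 138.5·ln(42.48 − 10) − 305.0 = 138.5·ln 32.48 − 305.0 = 138.5·3.4806 − 305.0 = 177.066.
Gain = 177.066 / 55.164 = 3.2098 → 3.210.

3.210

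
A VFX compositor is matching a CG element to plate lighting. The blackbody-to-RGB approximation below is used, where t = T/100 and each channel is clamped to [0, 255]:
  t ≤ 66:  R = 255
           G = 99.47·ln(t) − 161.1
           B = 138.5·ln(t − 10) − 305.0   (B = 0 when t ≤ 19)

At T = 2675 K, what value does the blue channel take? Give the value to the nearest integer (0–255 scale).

t = 2675/100 = 26.75; the t ≤ 66 branch applies.
B = 138.5·ln(26.75 − 10) − 305.0 = 138.5·ln 16.75 − 305.0 = 138.5·2.8184 − 305.0 = 85.348.
Rounded: 85.

85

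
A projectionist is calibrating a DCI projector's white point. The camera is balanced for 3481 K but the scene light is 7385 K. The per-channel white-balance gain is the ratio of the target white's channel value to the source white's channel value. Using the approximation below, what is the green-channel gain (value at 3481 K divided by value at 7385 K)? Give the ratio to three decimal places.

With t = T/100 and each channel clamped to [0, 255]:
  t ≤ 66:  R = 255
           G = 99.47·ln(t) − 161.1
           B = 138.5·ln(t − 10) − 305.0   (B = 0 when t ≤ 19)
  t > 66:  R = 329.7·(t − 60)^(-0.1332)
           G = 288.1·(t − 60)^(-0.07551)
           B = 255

At 7385 K (t = 73.85):
  G = 288.1·(73.85 − 60)^(-0.07551) = 288.1·13.85^(-0.07551) = 288.1·0.81999 = 236.239.
At 3481 K (t = 34.81):
  G = 99.47·ln 34.81 − 161.1 = 99.47·3.5499 − 161.1 = 192.009.
Gain = 192.009 / 236.239 = 0.8128 → 0.813.

0.813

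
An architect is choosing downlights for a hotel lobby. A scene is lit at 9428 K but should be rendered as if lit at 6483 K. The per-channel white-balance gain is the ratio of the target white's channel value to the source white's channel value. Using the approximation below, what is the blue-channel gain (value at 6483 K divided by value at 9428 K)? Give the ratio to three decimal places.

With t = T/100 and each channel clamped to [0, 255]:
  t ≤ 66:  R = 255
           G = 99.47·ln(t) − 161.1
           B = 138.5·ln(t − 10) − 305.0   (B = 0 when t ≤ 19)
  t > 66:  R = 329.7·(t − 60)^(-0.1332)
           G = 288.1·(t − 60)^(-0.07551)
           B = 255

0.979

At 9428 K (t = 94.28):
  B = 255 by definition for t > 66.
At 6483 K (t = 64.83):
  B = 138.5·ln(64.83 − 10) − 305.0 = 138.5·ln 54.83 − 305.0 = 138.5·4.0042 − 305.0 = 249.587.
Gain = 249.587 / 255.000 = 0.9788 → 0.979.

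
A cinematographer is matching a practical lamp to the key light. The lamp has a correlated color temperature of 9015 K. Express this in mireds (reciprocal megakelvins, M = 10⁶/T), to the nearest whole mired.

M = 10⁶ / 9015 = 110.926 → 111 mireds.

111 mireds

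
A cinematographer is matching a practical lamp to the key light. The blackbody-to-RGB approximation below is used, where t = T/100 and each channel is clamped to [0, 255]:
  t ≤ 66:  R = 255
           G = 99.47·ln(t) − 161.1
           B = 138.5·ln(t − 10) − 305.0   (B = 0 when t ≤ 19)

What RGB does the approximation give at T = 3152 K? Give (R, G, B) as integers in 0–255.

(255, 182, 120)

t = 3152/100 = 31.52; the t ≤ 66 branch applies.
R = 255 by definition for t ≤ 66.
G = 99.47·ln 31.52 − 161.1 = 99.47·3.4506 − 161.1 = 182.133.
B = 138.5·ln(31.52 − 10) − 305.0 = 138.5·ln 21.52 − 305.0 = 138.5·3.0690 − 305.0 = 120.054.
Rounded: (255, 182, 120).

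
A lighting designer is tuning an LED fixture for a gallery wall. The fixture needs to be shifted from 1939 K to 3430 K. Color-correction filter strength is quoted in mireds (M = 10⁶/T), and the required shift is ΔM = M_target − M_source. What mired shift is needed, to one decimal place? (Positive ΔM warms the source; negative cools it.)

-224.2 mireds

M_source = 10⁶/1939 = 515.730; M_target = 10⁶/3430 = 291.545.
ΔM = 291.545 − 515.730 = -224.185 → -224.2 mireds, a cooling shift.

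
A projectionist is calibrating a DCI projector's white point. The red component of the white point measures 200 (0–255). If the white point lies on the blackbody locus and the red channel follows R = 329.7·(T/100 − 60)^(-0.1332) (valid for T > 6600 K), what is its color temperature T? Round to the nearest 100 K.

10300 K

(t − 60)^(-0.1332) = 200/329.7 = 0.60661.
t − 60 = 0.60661^(1/-0.1332) = 0.60661^(-7.508) = 42.638, so t = 102.638.
T = 100·t = 10264 K → 10300 K to the nearest 100 K.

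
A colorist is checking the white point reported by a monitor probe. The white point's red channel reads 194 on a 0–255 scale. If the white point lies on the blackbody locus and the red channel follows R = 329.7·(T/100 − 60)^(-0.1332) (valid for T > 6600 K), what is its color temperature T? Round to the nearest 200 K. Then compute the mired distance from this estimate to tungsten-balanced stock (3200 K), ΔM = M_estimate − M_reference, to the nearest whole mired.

-225 mireds

(t − 60)^(-0.1332) = 194/329.7 = 0.58841.
t − 60 = 0.58841^(1/-0.1332) = 0.58841^(-7.508) = 53.593, so t = 113.593.
T = 100·t = 11359 K → 11400 K to the nearest 200 K.
M_estimate = 10⁶/11400 = 87.72; M_reference = 10⁶/3200 = 312.50.
ΔM = 87.72 − 312.50 = -224.78 → -225 mireds.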